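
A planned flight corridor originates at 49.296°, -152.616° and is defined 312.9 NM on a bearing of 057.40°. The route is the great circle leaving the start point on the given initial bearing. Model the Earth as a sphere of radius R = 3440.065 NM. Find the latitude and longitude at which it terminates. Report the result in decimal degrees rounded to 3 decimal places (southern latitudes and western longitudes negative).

latitude 51.894°, longitude -145.493°

δ = 312.9/3440.065 = 0.090958 rad (5.2115°).
Start latitude φ₁ = 0.860378 rad; initial bearing θ = 1.001819 rad.
Destination latitude: φ₂ = arcsin( sin φ₁ cos δ + cos φ₁ sin δ cos θ ) = arcsin(0.786870) = 51.894°.
Then Δλ = atan2(0.049904, 0.399349) = 0.124318 rad, from sin θ sin δ cos φ₁ over cos δ − sin φ₁ sin φ₂.
λ₂ = -152.616° + 7.123° = -145.493°.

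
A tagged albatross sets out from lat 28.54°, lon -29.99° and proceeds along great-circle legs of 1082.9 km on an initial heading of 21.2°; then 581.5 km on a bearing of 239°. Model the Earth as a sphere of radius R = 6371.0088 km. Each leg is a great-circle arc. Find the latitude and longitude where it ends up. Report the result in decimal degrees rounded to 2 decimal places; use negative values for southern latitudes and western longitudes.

Apply the spherical direct solution leg by leg, carrying full precision between legs.
Leg 1: from (28.54°, -29.99°), δ = 1082.9/6371.0088 = 0.169973 rad, θ = 21.2° → φ = 37.55°, λ = -25.56°.
Leg 2: from (37.55°, -25.56°), δ = 581.5/6371.0088 = 0.091273 rad, θ = 239° → φ = 34.73°, λ = -31.02°.

latitude 34.73°, longitude -31.02°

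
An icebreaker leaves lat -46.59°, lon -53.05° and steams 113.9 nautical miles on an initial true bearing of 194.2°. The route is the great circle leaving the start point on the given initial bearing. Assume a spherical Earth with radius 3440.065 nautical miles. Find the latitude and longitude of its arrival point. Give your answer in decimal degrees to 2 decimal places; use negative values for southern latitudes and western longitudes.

latitude -48.43°, longitude -53.75°

The arc subtends δ = 113.9/3440.065 = 0.033110 rad at the centre.
Converting: φ₁ = -0.813149 rad, θ = 3.389429 rad.
Destination latitude: φ₂ = arcsin( sin φ₁ cos δ + cos φ₁ sin δ cos θ ) = arcsin(-0.748111) = -48.43°.
For the longitude increment, Δλ = atan2( sin θ sin δ cos φ₁, cos δ − sin φ₁ sin φ₂ ) = atan2(-0.005581, 0.455983) = -0.70°.
λ₂ = -53.05° + -0.70° = -53.75°.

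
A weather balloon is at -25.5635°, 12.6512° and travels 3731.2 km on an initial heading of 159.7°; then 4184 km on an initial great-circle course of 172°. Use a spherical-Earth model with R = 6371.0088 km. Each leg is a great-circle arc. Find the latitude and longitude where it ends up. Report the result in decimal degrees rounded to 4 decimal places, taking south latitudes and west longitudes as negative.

Apply the spherical direct solution leg by leg, carrying full precision between legs.
Leg 1: from (-25.5635°, 12.6512°), δ = 3731.2/6371.0088 = 0.585653 rad, θ = 159.7° → φ = -55.8187°, λ = 32.6094°.
Leg 2: from (-55.8187°, 32.6094°), δ = 4184/6371.0088 = 0.656725 rad, θ = 172° → φ = -84.1846°, λ = 155.6178°.

latitude -84.1846°, longitude 155.6178°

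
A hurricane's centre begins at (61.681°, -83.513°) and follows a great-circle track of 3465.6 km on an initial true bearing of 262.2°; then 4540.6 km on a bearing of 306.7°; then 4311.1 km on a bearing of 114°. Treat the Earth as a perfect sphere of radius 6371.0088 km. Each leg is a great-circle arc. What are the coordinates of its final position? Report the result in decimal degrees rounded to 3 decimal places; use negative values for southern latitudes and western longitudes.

Apply the spherical direct solution leg by leg, carrying full precision between legs.
Leg 1: from (61.681°, -83.513°), δ = 3465.6/6371.0088 = 0.543964 rad, θ = 262.2° → φ = 46.049°, λ = -131.141°.
Leg 2: from (46.049°, -131.141°), δ = 4540.6/6371.0088 = 0.712697 rad, θ = 306.7° → φ = 54.678°, λ = 163.797°.
Leg 3: from (54.678°, 163.797°), δ = 4311.1/6371.0088 = 0.676675 rad, θ = 114° → φ = 29.267°, λ = -155.225°.

latitude 29.267°, longitude -155.225°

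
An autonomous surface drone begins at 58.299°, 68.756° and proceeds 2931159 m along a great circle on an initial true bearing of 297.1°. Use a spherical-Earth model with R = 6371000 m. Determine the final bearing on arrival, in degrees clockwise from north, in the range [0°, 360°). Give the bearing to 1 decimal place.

Angular distance δ = d/R = 2931159 / 6371000 = 0.460078 rad.
With φ₁ = 58.299° = 1.017510 rad and θ = 297.1° = 5.185373 rad:
sin φ₂ = sin φ₁ cos δ + cos φ₁ sin δ cos θ = (0.850802)(0.896018) + (0.525487)(0.444018)(0.455545) = 0.868624
φ₂ = asin(0.868624) = 1.052418 rad = 60.299°.
For the longitude increment, Δλ = atan2( sin θ sin δ cos φ₁, cos δ − sin φ₁ sin φ₂ ) = atan2(-0.207709, 0.156991) = -52.917°.
λ₂ = λ₁ + Δλ = 15.839°.
The forward bearing on arrival equals the back-azimuth from the destination plus 180°.
Back-azimuth from P₂ (60.3°, 15.8°) to P₁ (58.3°, 68.8°), with Δλ' = λ₁ − λ₂ = 52.9°: atan2( sin Δλ' cos φ₁ , cos φ₂ sin φ₁ − sin φ₂ cos φ₁ cos Δλ' ) = 70.8°.
Final bearing = (70.8° + 180°) mod 360° = 250.8°.

final bearing 250.8°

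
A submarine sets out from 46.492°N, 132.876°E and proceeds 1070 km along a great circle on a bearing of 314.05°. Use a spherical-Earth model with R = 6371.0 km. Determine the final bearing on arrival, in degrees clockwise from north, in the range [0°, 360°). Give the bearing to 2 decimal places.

final bearing 305.33°

δ = 1070/6371 = 0.167949 rad (9.6227°).
Start latitude φ₁ = 0.811438 rad; initial bearing θ = 5.481207 rad.
Destination latitude: φ₂ = arcsin( sin φ₁ cos δ + cos φ₁ sin δ cos θ ) = arcsin(0.795089) = 52.664°.
Then Δλ = atan2(-0.082714, 0.409269) = -0.199414 rad, from sin θ sin δ cos φ₁ over cos δ − sin φ₁ sin φ₂.
Hence λ₂ = 132.876° + -11.426° = 121.450°.
The forward bearing on arrival equals the back-azimuth from the destination plus 180°.
Back-azimuth from P₂ (52.66°, 121.45°) to P₁ (46.49°, 132.88°), with Δλ' = λ₁ − λ₂ = 11.43°: atan2( sin Δλ' cos φ₁ , cos φ₂ sin φ₁ − sin φ₂ cos φ₁ cos Δλ' ) = 125.33°.
Final bearing = (125.33° + 180°) mod 360° = 305.33°.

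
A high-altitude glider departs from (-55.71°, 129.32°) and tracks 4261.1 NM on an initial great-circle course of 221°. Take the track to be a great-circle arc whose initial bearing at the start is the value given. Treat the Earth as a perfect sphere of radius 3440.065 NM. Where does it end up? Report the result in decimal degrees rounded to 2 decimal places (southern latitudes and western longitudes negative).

latitude -42.17°, longitude 6.13°

δ = 4261.1/3440.065 = 1.238668 rad (70.9705°).
With φ₁ = -55.71° = -0.972323 rad and θ = 221° = 3.857178 rad:
sin φ₂ = sin φ₁ cos δ + cos φ₁ sin δ cos θ = (-0.826197)(0.326055) + (0.563382)(0.945351)(-0.754710) = -0.671339
φ₂ = asin(-0.671339) = -0.736014 rad = -42.17°.
For the longitude increment, Δλ = atan2( sin θ sin δ cos φ₁, cos δ − sin φ₁ sin φ₂ ) = atan2(-0.349413, -0.228603) = -123.19°.
λ₂ = 129.32° + -123.19° = 6.13°.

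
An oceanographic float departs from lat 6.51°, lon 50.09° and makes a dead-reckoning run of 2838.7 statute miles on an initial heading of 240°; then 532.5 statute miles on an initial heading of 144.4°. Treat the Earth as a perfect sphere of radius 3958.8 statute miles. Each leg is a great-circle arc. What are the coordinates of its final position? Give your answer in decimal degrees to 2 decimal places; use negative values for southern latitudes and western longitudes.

Apply the spherical direct solution leg by leg, carrying full precision between legs.
Leg 1: from (6.51°, 50.09°), δ = 2838.7/3958.8 = 0.717061 rad, θ = 240° → φ = -13.95°, λ = 14.19°.
Leg 2: from (-13.95°, 14.19°), δ = 532.5/3958.8 = 0.134510 rad, θ = 144.4° → φ = -20.16°, λ = 18.96°.

latitude -20.16°, longitude 18.96°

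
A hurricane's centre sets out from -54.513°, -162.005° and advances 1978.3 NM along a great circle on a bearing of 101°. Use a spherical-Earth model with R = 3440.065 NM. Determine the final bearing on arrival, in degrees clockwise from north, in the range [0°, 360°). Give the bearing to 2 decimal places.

Central angle δ = d/R = 0.575076 rad.
Converting: φ₁ = -0.951431 rad, θ = 1.762783 rad.
Applying the spherical law of cosines for sides, sin φ₂ = sin φ₁ cos δ + cos φ₁ sin δ cos θ = -0.743523, so φ₂ = -48.032°.
For the longitude increment, Δλ = atan2( sin θ sin δ cos φ₁, cos δ − sin φ₁ sin φ₂ ) = atan2(0.309942, 0.233739) = 52.979°.
λ₂ = -162.005° + 52.979° = -109.026°.
The forward bearing on arrival equals the back-azimuth from the destination plus 180°.
Back-azimuth from P₂ (-48.03°, -109.03°) to P₁ (-54.51°, -162.00°), with Δλ' = λ₁ − λ₂ = -52.98°: atan2( sin Δλ' cos φ₁ , cos φ₂ sin φ₁ − sin φ₂ cos φ₁ cos Δλ' ) = 238.45°.
Final bearing = (238.45° + 180°) mod 360° = 58.45°.

final bearing 58.45°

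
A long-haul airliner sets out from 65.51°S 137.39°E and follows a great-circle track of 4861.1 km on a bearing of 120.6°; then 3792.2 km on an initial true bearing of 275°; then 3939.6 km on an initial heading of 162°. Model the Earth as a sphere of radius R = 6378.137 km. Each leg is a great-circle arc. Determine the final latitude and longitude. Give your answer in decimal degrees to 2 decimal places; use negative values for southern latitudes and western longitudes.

latitude -70.71°, longitude -144.25°

Apply the spherical direct solution leg by leg, carrying full precision between legs.
Leg 1: from (-65.51°, 137.39°), δ = 4861.1/6378.137 = 0.762150 rad, θ = 120.6° → φ = -53.51°, λ = -130.68°.
Leg 2: from (-53.51°, -130.68°), δ = 3792.2/6378.137 = 0.594562 rad, θ = 275° → φ = -39.57°, λ = -177.06°.
Leg 3: from (-39.57°, -177.06°), δ = 3939.6/6378.137 = 0.617673 rad, θ = 162° → φ = -70.71°, λ = -144.25°.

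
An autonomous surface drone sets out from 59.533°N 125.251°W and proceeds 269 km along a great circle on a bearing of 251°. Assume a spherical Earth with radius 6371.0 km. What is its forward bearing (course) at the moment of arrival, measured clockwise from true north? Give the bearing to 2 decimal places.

The arc subtends δ = 269/6371 = 0.042223 rad at the centre.
With φ₁ = 59.533° = 1.039047 rad and θ = 251° = 4.380776 rad:
Destination latitude: φ₂ = arcsin( sin φ₁ cos δ + cos φ₁ sin δ cos θ ) = arcsin(0.854185) = 58.670°.
For the longitude increment, Δλ = atan2( sin θ sin δ cos φ₁, cos δ − sin φ₁ sin φ₂ ) = atan2(-0.020236, 0.262868) = -4.402°.
Hence λ₂ = -125.251° + -4.402° = -129.653°.
The forward bearing on arrival equals the back-azimuth from the destination plus 180°.
Back-azimuth from P₂ (58.67°, -129.65°) to P₁ (59.53°, -125.25°), with Δλ' = λ₁ − λ₂ = 4.40°: atan2( sin Δλ' cos φ₁ , cos φ₂ sin φ₁ − sin φ₂ cos φ₁ cos Δλ' ) = 67.22°.
Final bearing = (67.22° + 180°) mod 360° = 247.22°.

final bearing 247.22°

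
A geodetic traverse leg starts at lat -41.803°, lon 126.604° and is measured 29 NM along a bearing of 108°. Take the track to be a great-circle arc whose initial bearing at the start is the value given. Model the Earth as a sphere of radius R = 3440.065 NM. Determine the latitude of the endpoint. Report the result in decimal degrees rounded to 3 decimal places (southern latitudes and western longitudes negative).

latitude -41.951°

Central angle δ = d/R = 0.008430 rad.
Start latitude φ₁ = -0.729600 rad; initial bearing θ = 1.884956 rad.
Applying the spherical law of cosines for sides, sin φ₂ = sin φ₁ cos δ + cos φ₁ sin δ cos θ = -0.668490, so φ₂ = -41.951°.
For the longitude increment, Δλ = atan2( sin θ sin δ cos φ₁, cos δ − sin φ₁ sin φ₂ ) = atan2(0.005976, 0.554368) = 0.618°.
λ₂ = 126.604° + 0.618° = 127.222°.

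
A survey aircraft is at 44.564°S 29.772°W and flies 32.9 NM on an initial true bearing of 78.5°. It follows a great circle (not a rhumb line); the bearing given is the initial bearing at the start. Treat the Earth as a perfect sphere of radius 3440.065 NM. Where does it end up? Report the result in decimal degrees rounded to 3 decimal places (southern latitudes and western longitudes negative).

latitude -44.452°, longitude -29.020°

δ = 32.9/3440.065 = 0.009564 rad (0.5480°).
With φ₁ = -44.564° = -0.777789 rad and θ = 78.5° = 1.370083 rad:
Applying the spherical law of cosines for sides, sin φ₂ = sin φ₁ cos δ + cos φ₁ sin δ cos θ = -0.700315, so φ₂ = -44.452°.
For the longitude increment, Δλ = atan2( sin θ sin δ cos φ₁, cos δ − sin φ₁ sin φ₂ ) = atan2(0.006677, 0.508539) = 0.752°.
λ₂ = -29.772° + 0.752° = -29.020°.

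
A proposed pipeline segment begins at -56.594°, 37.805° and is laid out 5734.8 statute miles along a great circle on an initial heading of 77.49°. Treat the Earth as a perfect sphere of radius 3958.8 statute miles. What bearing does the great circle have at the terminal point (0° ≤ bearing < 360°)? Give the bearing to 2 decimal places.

Angular distance δ = d/R = 5734.8 / 3958.8 = 1.448621 rad.
With φ₁ = -56.594° = -0.987752 rad and θ = 77.49° = 1.352456 rad:
Destination latitude: φ₂ = arcsin( sin φ₁ cos δ + cos φ₁ sin δ cos θ ) = arcsin(0.016632) = 0.953°.
Δλ = atan2( sin θ sin δ cos φ₁ , cos δ − sin φ₁ sin φ₂ ) = atan2(0.533490, 0.135756) = 1.321617 rad = 75.723°.
λ₂ = λ₁ + Δλ = 113.528°.
The forward bearing on arrival equals the back-azimuth from the destination plus 180°.
Back-azimuth from P₂ (0.95°, 113.53°) to P₁ (-56.59°, 37.80°), with Δλ' = λ₁ − λ₂ = -75.72°: atan2( sin Δλ' cos φ₁ , cos φ₂ sin φ₁ − sin φ₂ cos φ₁ cos Δλ' ) = 212.52°.
Final bearing = (212.52° + 180°) mod 360° = 32.52°.

final bearing 32.52°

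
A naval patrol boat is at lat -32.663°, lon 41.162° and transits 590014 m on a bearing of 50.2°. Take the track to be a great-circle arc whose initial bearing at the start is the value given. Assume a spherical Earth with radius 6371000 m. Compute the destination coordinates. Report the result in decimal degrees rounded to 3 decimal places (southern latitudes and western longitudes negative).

Angular distance δ = d/R = 590014 / 6371000 = 0.092609 rad.
With φ₁ = -32.663° = -0.570077 rad and θ = 50.2° = 0.876155 rad:
Applying the spherical law of cosines for sides, sin φ₂ = sin φ₁ cos δ + cos φ₁ sin δ cos θ = -0.487550, so φ₂ = -29.180°.
Then Δλ = atan2(0.059813, 0.732586) = 0.081466 rad, from sin θ sin δ cos φ₁ over cos δ − sin φ₁ sin φ₂.
Hence λ₂ = 41.162° + 4.668° = 45.830°.

latitude -29.180°, longitude 45.830°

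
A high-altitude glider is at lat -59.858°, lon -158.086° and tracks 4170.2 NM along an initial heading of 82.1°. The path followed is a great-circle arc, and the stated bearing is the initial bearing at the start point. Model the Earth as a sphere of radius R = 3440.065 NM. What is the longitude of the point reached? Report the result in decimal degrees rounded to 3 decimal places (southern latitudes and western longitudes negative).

longitude -85.308°

Angular distance δ = d/R = 4170.2 / 3440.065 = 1.212245 rad.
Converting: φ₁ = -1.044719 rad, θ = 1.432915 rad.
Applying the spherical law of cosines for sides, sin φ₂ = sin φ₁ cos δ + cos φ₁ sin δ cos θ = -0.238841, so φ₂ = -13.818°.
Δλ = atan2( sin θ sin δ cos φ₁ , cos δ − sin φ₁ sin φ₂ ) = atan2(0.465749, 0.144373) = 1.270208 rad = 72.778°.
λ₂ = -158.086° + 72.778° = -85.308°.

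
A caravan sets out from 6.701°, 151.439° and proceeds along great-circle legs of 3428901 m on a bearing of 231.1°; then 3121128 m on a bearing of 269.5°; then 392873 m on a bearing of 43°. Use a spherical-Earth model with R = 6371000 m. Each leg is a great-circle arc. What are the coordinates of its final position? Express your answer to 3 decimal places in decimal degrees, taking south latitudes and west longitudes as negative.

latitude -8.808°, longitude 101.056°

Apply the spherical direct solution leg by leg, carrying full precision between legs.
Leg 1: from (6.701°, 151.439°), δ = 3428901/6371000 = 0.538205 rad, θ = 231.1° → φ = -12.680°, λ = 127.304°.
Leg 2: from (-12.680°, 127.304°), δ = 3121128/6371000 = 0.489896 rad, θ = 269.5° → φ = -11.402°, λ = 98.619°.
Leg 3: from (-11.402°, 98.619°), δ = 392873/6371000 = 0.061666 rad, θ = 43° → φ = -8.808°, λ = 101.056°.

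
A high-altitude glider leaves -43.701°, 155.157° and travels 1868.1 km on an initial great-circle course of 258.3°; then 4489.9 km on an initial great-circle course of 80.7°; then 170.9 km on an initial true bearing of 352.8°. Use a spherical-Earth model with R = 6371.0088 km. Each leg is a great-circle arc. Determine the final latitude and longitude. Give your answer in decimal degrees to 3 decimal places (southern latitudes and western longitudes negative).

Apply the spherical direct solution leg by leg, carrying full precision between legs.
Leg 1: from (-43.701°, 155.157°), δ = 1868.1/6371.0088 = 0.293219 rad, θ = 258.3° → φ = -44.731°, λ = 131.679°.
Leg 2: from (-44.731°, 131.679°), δ = 4489.9/6371.0088 = 0.704739 rad, θ = 80.7° → φ = -27.500°, λ = 177.796°.
Leg 3: from (-27.500°, 177.796°), δ = 170.9/6371.0088 = 0.026825 rad, θ = 352.8° → φ = -25.975°, λ = 177.582°.

latitude -25.975°, longitude 177.582°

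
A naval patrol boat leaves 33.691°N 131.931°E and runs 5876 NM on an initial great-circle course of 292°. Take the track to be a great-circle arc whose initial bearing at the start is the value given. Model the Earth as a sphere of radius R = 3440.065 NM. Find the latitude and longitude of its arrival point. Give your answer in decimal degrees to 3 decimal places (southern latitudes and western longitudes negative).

δ = 5876/3440.065 = 1.708107 rad (97.8673°).
With φ₁ = 33.691° = 0.588019 rad and θ = 292° = 5.096361 rad:
Destination latitude: φ₂ = arcsin( sin φ₁ cos δ + cos φ₁ sin δ cos θ ) = arcsin(0.232825) = 13.463°.
Δλ = atan2( sin θ sin δ cos φ₁ , cos δ − sin φ₁ sin φ₂ ) = atan2(-0.764194, -0.266031) = -1.905795 rad = -109.194°.
Hence λ₂ = 131.931° + -109.194° = 22.737°.

latitude 13.463°, longitude 22.737°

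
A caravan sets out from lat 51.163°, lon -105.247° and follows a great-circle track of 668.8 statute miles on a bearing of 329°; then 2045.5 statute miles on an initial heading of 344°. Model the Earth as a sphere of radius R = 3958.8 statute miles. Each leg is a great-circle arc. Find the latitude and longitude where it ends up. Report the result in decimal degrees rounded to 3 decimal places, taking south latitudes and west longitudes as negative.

Apply the spherical direct solution leg by leg, carrying full precision between legs.
Leg 1: from (51.163°, -105.247°), δ = 668.8/3958.8 = 0.168940 rad, θ = 329° → φ = 59.118°, λ = -114.960°.
Leg 2: from (59.118°, -114.960°), δ = 2045.5/3958.8 = 0.516697 rad, θ = 344° → φ = 81.861°, λ = 170.914°.

latitude 81.861°, longitude 170.914°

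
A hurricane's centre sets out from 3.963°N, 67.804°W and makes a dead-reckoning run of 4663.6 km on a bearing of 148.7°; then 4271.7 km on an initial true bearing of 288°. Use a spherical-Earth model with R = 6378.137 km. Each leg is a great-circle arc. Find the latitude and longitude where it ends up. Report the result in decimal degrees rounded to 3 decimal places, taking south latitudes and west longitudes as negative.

latitude -13.992°, longitude -81.360°

Apply the spherical direct solution leg by leg, carrying full precision between legs.
Leg 1: from (3.963°, -67.804°), δ = 4663.6/6378.137 = 0.731185 rad, θ = 148.7° → φ = -31.182°, λ = -43.882°.
Leg 2: from (-31.182°, -43.882°), δ = 4271.7/6378.137 = 0.669741 rad, θ = 288° → φ = -13.992°, λ = -81.360°.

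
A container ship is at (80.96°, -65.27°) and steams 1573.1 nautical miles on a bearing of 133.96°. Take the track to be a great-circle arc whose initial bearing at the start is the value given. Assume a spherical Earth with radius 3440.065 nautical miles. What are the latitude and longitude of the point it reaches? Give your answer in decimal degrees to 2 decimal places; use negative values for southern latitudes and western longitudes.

Angular distance δ = d/R = 1573.1 / 3440.065 = 0.457288 rad.
Start latitude φ₁ = 1.413019 rad; initial bearing θ = 2.338043 rad.
Applying the spherical law of cosines for sides, sin φ₂ = sin φ₁ cos δ + cos φ₁ sin δ cos θ = 0.837953, so φ₂ = 56.92°.
Δλ = atan2( sin θ sin δ cos φ₁ , cos δ − sin φ₁ sin φ₂ ) = atan2(0.049936, 0.069709) = 0.621619 rad = 35.62°.
λ₂ = λ₁ + Δλ = -29.65°.

latitude 56.92°, longitude -29.65°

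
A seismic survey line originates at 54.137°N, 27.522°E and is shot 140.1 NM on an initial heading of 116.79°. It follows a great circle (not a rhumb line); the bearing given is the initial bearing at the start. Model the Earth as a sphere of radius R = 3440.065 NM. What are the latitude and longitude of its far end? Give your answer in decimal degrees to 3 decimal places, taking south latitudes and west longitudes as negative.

Angular distance δ = d/R = 140.1 / 3440.065 = 0.040726 rad.
Start latitude φ₁ = 0.944869 rad; initial bearing θ = 2.038370 rad.
sin φ₂ = sin φ₁ cos δ + cos φ₁ sin δ cos θ = (0.810420)(0.999171) + (0.585849)(0.040715)(-0.450722) = 0.798997
φ₂ = asin(0.798997) = 0.925626 rad = 53.034°.
For the longitude increment, Δλ = atan2( sin θ sin δ cos φ₁, cos δ − sin φ₁ sin φ₂ ) = atan2(0.021292, 0.351647) = 3.465°.
λ₂ = 27.522° + 3.465° = 30.987°.

latitude 53.034°, longitude 30.987°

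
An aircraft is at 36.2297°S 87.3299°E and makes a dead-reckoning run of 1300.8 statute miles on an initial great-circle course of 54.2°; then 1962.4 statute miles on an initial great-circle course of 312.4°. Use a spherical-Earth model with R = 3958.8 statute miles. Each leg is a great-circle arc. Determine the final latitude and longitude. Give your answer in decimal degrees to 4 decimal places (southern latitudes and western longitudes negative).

latitude -3.7372°, longitude 83.3724°

Apply the spherical direct solution leg by leg, carrying full precision between legs.
Leg 1: from (-36.2297°, 87.3299°), δ = 1300.8/3958.8 = 0.328584 rad, θ = 54.2° → φ = -24.0249°, λ = 103.9819°.
Leg 2: from (-24.0249°, 103.9819°), δ = 1962.4/3958.8 = 0.495706 rad, θ = 312.4° → φ = -3.7372°, λ = 83.3724°.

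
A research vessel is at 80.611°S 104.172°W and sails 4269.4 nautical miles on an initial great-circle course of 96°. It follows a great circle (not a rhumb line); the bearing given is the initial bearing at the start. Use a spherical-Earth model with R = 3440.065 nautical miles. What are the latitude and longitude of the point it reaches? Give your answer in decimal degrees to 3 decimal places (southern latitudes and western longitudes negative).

The arc subtends δ = 4269.4/3440.065 = 1.241081 rad at the centre.
Converting: φ₁ = -1.406927 rad, θ = 1.675516 rad.
Applying the spherical law of cosines for sides, sin φ₂ = sin φ₁ cos δ + cos φ₁ sin δ cos θ = -0.335570, so φ₂ = -19.607°.
Then Δλ = atan2(0.153504, -0.007301) = 1.618323 rad, from sin θ sin δ cos φ₁ over cos δ − sin φ₁ sin φ₂.
Hence λ₂ = -104.172° + 92.723° = -11.449°.

latitude -19.607°, longitude -11.449°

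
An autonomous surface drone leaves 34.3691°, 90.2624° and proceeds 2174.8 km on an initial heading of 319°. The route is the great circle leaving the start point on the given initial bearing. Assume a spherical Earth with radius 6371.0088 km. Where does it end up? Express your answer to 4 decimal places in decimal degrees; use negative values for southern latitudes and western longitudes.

latitude 47.7735°, longitude 71.1880°

δ = 2174.8/6371.0088 = 0.341359 rad (19.5584°).
Converting: φ₁ = 0.599854 rad, θ = 5.567600 rad.
sin φ₂ = sin φ₁ cos δ + cos φ₁ sin δ cos θ = (0.564522)(0.942301) + (0.825418)(0.334768)(0.754710) = 0.740493
φ₂ = asin(0.740493) = 0.833804 rad = 47.7735°.
Then Δλ = atan2(-0.181284, 0.524276) = -0.332911 rad, from sin θ sin δ cos φ₁ over cos δ − sin φ₁ sin φ₂.
λ₂ = λ₁ + Δλ = 71.1880°.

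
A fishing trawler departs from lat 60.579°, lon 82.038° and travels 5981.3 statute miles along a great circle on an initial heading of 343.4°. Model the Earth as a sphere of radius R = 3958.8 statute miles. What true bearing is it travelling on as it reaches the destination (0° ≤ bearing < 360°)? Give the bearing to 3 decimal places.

final bearing 189.470°

Angular distance δ = d/R = 5981.3 / 3958.8 = 1.510887 rad.
Converting: φ₁ = 1.057303 rad, θ = 5.993461 rad.
Applying the spherical law of cosines for sides, sin φ₂ = sin φ₁ cos δ + cos φ₁ sin δ cos θ = 0.522057, so φ₂ = 31.470°.
Then Δλ = atan2(-0.140085, -0.394856) = -2.800671 rad, from sin θ sin δ cos φ₁ over cos δ − sin φ₁ sin φ₂.
Hence λ₂ = 82.038° + -160.467° = -78.429°.
The forward bearing on arrival equals the back-azimuth from the destination plus 180°.
Back-azimuth from P₂ (31.470°, -78.429°) to P₁ (60.579°, 82.038°), with Δλ' = λ₁ − λ₂ = 160.467°: atan2( sin Δλ' cos φ₁ , cos φ₂ sin φ₁ − sin φ₂ cos φ₁ cos Δλ' ) = 9.470°.
Final bearing = (9.470° + 180°) mod 360° = 189.470°.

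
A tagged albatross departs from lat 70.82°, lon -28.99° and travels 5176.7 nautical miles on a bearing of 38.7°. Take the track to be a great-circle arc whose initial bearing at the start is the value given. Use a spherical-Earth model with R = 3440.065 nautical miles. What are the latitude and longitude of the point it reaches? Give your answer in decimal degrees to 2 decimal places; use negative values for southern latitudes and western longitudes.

latitude 18.55°, longitude 109.86°

The arc subtends δ = 5176.7/3440.065 = 1.504826 rad at the centre.
Converting: φ₁ = 1.236042 rad, θ = 0.675442 rad.
Destination latitude: φ₂ = arcsin( sin φ₁ cos δ + cos φ₁ sin δ cos θ ) = arcsin(0.318106) = 18.55°.
Δλ = atan2( sin θ sin δ cos φ₁ , cos δ − sin φ₁ sin φ₂ ) = atan2(0.204969, -0.234526) = 2.423346 rad = 138.85°.
Hence λ₂ = -28.99° + 138.85° = 109.86°.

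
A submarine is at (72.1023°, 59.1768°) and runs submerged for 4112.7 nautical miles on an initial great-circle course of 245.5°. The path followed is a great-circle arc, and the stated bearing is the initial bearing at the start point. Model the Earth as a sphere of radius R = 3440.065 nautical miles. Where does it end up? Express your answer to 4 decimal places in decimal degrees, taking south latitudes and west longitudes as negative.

Central angle δ = d/R = 1.195530 rad.
Start latitude φ₁ = 1.258423 rad; initial bearing θ = 4.284783 rad.
Applying the spherical law of cosines for sides, sin φ₂ = sin φ₁ cos δ + cos φ₁ sin δ cos θ = 0.230209, so φ₂ = 13.3094°.
Δλ = atan2( sin θ sin δ cos φ₁ , cos δ − sin φ₁ sin φ₂ ) = atan2(-0.260187, 0.147452) = -1.055211 rad = -60.4591°.
Hence λ₂ = 59.1768° + -60.4591° = -1.2823°.

latitude 13.3094°, longitude -1.2823°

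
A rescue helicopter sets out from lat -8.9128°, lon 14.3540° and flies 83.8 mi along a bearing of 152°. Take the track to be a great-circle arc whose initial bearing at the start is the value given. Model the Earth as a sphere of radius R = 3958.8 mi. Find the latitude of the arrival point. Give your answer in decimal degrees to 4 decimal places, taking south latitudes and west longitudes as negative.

latitude -9.9832°

Central angle δ = d/R = 0.021168 rad.
With φ₁ = -8.9128° = -0.155558 rad and θ = 152° = 2.652900 rad:
Destination latitude: φ₂ = arcsin( sin φ₁ cos δ + cos φ₁ sin δ cos θ ) = arcsin(-0.173360) = -9.9832°.
Then Δλ = atan2(0.009817, 0.972917) = 0.010090 rad, from sin θ sin δ cos φ₁ over cos δ − sin φ₁ sin φ₂.
λ₂ = λ₁ + Δλ = 14.9321°.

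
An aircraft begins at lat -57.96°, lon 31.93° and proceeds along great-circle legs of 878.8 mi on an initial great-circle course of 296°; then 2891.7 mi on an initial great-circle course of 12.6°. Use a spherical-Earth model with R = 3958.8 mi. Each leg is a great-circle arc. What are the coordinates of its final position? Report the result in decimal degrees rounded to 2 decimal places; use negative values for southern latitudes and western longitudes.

Apply the spherical direct solution leg by leg, carrying full precision between legs.
Leg 1: from (-57.96°, 31.93°), δ = 878.8/3958.8 = 0.221986 rad, θ = 296° → φ = -50.87°, λ = 13.66°.
Leg 2: from (-50.87°, 13.66°), δ = 2891.7/3958.8 = 0.730449 rad, θ = 12.6° → φ = -9.60°, λ = 22.15°.

latitude -9.60°, longitude 22.15°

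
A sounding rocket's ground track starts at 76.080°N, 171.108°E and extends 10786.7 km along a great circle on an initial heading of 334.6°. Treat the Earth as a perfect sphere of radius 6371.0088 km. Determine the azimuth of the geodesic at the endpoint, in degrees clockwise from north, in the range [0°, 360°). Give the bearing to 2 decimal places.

final bearing 185.95°

δ = 10786.7/6371.0088 = 1.693091 rad (97.0070°).
With φ₁ = 76.080° = 1.327846 rad and θ = 334.6° = 5.839872 rad:
sin φ₂ = sin φ₁ cos δ + cos φ₁ sin δ cos θ = (0.970633)(-0.121990) + (0.240567)(0.992531)(0.903335) = 0.097282
φ₂ = asin(0.097282) = 0.097436 rad = 5.583°.
Then Δλ = atan2(-0.102417, -0.216415) = -2.699579 rad, from sin θ sin δ cos φ₁ over cos δ − sin φ₁ sin φ₂.
λ₂ = 171.108° + -154.674° = 16.434°.
The forward bearing on arrival equals the back-azimuth from the destination plus 180°.
Back-azimuth from P₂ (5.58°, 16.43°) to P₁ (76.08°, 171.11°), with Δλ' = λ₁ − λ₂ = 154.67°: atan2( sin Δλ' cos φ₁ , cos φ₂ sin φ₁ − sin φ₂ cos φ₁ cos Δλ' ) = 5.95°.
Final bearing = (5.95° + 180°) mod 360° = 185.95°.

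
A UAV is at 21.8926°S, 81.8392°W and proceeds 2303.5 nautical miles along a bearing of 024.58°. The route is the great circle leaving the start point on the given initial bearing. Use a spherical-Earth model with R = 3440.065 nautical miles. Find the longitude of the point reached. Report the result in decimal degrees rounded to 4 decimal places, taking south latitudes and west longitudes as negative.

longitude -66.4496°

The arc subtends δ = 2303.5/3440.065 = 0.669609 rad at the centre.
Converting: φ₁ = -0.382098 rad, θ = 0.429002 rad.
sin φ₂ = sin φ₁ cos δ + cos φ₁ sin δ cos θ = (-0.372868)(0.784064) + (0.927884)(0.620680)(0.909381) = 0.231378
φ₂ = asin(0.231378) = 0.233494 rad = 13.3782°.
Δλ = atan2( sin θ sin δ cos φ₁ , cos δ − sin φ₁ sin φ₂ ) = atan2(0.239561, 0.870337) = 0.268600 rad = 15.3896°.
λ₂ = -81.8392° + 15.3896° = -66.4496°.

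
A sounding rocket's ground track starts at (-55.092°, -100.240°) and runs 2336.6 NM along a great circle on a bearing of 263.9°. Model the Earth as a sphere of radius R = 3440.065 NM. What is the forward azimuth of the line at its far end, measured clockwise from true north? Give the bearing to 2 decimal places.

final bearing 309.43°

The arc subtends δ = 2336.6/3440.065 = 0.679231 rad at the centre.
With φ₁ = -55.092° = -0.961537 rad and θ = 263.9° = 4.605924 rad:
Applying the spherical law of cosines for sides, sin φ₂ = sin φ₁ cos δ + cos φ₁ sin δ cos θ = -0.676263, so φ₂ = -42.552°.
Δλ = atan2( sin θ sin δ cos φ₁ , cos δ − sin φ₁ sin φ₂ ) = atan2(-0.357456, 0.223472) = -1.012073 rad = -57.987°.
λ₂ = -100.240° + -57.987° = -158.227°.
The forward bearing on arrival equals the back-azimuth from the destination plus 180°.
Back-azimuth from P₂ (-42.55°, -158.23°) to P₁ (-55.09°, -100.24°), with Δλ' = λ₁ − λ₂ = 57.99°: atan2( sin Δλ' cos φ₁ , cos φ₂ sin φ₁ − sin φ₂ cos φ₁ cos Δλ' ) = 129.43°.
Final bearing = (129.43° + 180°) mod 360° = 309.43°.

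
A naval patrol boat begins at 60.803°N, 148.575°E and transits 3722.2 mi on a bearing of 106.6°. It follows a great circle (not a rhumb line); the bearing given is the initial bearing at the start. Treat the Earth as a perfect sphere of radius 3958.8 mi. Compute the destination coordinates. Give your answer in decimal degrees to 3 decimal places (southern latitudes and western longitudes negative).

δ = 3722.2/3958.8 = 0.940234 rad (53.8715°).
Converting: φ₁ = 1.061213 rad, θ = 1.860521 rad.
sin φ₂ = sin φ₁ cos δ + cos φ₁ sin δ cos θ = (0.872948)(0.589599) + (0.487814)(0.807696)(-0.285688) = 0.402126
φ₂ = asin(0.402126) = 0.413838 rad = 23.711°.
Then Δλ = atan2(0.377584, 0.238564) = 1.007311 rad, from sin θ sin δ cos φ₁ over cos δ − sin φ₁ sin φ₂.
λ₂ = 148.575° + 57.715° = 206.290°, normalized to (−180°, 180°] → -153.710°.

latitude 23.711°, longitude -153.710°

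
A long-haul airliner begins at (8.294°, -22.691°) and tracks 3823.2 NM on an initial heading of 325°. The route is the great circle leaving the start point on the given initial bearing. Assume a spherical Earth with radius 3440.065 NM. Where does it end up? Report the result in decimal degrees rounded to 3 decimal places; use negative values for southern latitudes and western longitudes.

latitude 52.232°, longitude -79.768°

δ = 3823.2/3440.065 = 1.111374 rad (63.6771°).
With φ₁ = 8.294° = 0.144758 rad and θ = 325° = 5.672320 rad:
Destination latitude: φ₂ = arcsin( sin φ₁ cos δ + cos φ₁ sin δ cos θ ) = arcsin(0.790500) = 52.232°.
For the longitude increment, Δλ = atan2( sin θ sin δ cos φ₁, cos δ − sin φ₁ sin φ₂ ) = atan2(-0.508725, 0.329398) = -57.077°.
λ₂ = λ₁ + Δλ = -79.768°.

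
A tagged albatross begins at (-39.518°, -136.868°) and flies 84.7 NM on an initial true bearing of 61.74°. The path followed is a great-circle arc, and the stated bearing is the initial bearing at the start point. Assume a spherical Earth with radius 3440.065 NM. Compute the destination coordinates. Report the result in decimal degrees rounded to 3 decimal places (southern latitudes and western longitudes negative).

Angular distance δ = d/R = 84.7 / 3440.065 = 0.024622 rad.
Converting: φ₁ = -0.689719 rad, θ = 1.077566 rad.
sin φ₂ = sin φ₁ cos δ + cos φ₁ sin δ cos θ = (-0.636321)(0.999697) + (0.771425)(0.024619)(0.473473) = -0.627136
φ₂ = asin(-0.627136) = -0.677870 rad = -38.839°.
Then Δλ = atan2(0.016728, 0.600638) = 0.027843 rad, from sin θ sin δ cos φ₁ over cos δ − sin φ₁ sin φ₂.
λ₂ = λ₁ + Δλ = -135.273°.

latitude -38.839°, longitude -135.273°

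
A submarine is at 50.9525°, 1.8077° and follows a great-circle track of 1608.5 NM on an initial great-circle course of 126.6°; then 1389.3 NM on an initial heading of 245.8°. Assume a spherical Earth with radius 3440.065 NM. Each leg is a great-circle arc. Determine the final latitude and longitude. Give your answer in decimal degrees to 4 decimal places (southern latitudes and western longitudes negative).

Apply the spherical direct solution leg by leg, carrying full precision between legs.
Leg 1: from (50.9525°, 1.8077°), δ = 1608.5/3440.065 = 0.467578 rad, θ = 126.6° → φ = 31.5989°, λ = 26.9482°.
Leg 2: from (31.5989°, 26.9482°), δ = 1389.3/3440.065 = 0.403859 rad, θ = 245.8° → φ = 20.1582°, λ = 4.5014°.

latitude 20.1582°, longitude 4.5014°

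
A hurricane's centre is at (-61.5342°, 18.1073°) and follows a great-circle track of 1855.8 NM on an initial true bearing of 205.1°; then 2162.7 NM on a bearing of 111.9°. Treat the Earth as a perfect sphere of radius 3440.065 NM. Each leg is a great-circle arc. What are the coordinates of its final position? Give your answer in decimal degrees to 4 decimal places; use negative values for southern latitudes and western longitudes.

Apply the spherical direct solution leg by leg, carrying full precision between legs.
Leg 1: from (-61.5342°, 18.1073°), δ = 1855.8/3440.065 = 0.539467 rad, θ = 205.1° → φ = -77.4142°, λ = -71.8898°.
Leg 2: from (-77.4142°, -71.8898°), δ = 2162.7/3440.065 = 0.628680 rad, θ = 111.9° → φ = -56.8420°, λ = 22.0768°.

latitude -56.8420°, longitude 22.0768°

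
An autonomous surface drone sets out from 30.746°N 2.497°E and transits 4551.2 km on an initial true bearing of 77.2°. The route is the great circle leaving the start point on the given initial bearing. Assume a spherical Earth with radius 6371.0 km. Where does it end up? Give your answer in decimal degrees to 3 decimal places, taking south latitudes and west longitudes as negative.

δ = 4551.2/6371 = 0.714362 rad (40.9299°).
Start latitude φ₁ = 0.536619 rad; initial bearing θ = 1.347394 rad.
sin φ₂ = sin φ₁ cos δ + cos φ₁ sin δ cos θ = (0.511233)(0.755511) + (0.859442)(0.655135)(0.221548) = 0.510986
φ₂ = asin(0.510986) = 0.536331 rad = 30.729°.
For the longitude increment, Δλ = atan2( sin θ sin δ cos φ₁, cos δ − sin φ₁ sin φ₂ ) = atan2(0.549059, 0.494279) = 48.006°.
Hence λ₂ = 2.497° + 48.006° = 50.503°.

latitude 30.729°, longitude 50.503°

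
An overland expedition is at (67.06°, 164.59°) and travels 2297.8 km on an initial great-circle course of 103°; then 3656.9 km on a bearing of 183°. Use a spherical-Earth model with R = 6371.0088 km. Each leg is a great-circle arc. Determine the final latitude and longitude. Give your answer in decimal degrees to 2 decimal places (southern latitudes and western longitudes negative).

Apply the spherical direct solution leg by leg, carrying full precision between legs.
Leg 1: from (67.06°, 164.59°), δ = 2297.8/6371.0088 = 0.360665 rad, θ = 103° → φ = 56.17°, λ = -157.26°.
Leg 2: from (56.17°, -157.26°), δ = 3656.9/6371.0088 = 0.573991 rad, θ = 183° → φ = 23.31°, λ = -159.04°.

latitude 23.31°, longitude -159.04°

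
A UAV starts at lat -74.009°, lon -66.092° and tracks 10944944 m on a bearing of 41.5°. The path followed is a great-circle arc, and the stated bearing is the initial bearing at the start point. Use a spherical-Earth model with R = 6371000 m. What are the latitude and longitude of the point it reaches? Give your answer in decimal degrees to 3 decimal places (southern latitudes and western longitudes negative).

The arc subtends δ = 10944944/6371000 = 1.717932 rad at the centre.
Converting: φ₁ = -1.291701 rad, θ = 0.724312 rad.
sin φ₂ = sin φ₁ cos δ + cos φ₁ sin δ cos θ = (-0.961305)(-0.146605) + (0.275486)(0.989195)(0.748956) = 0.345030
φ₂ = asin(0.345030) = 0.352271 rad = 20.184°.
Then Δλ = atan2(0.180570, 0.185074) = 0.773082 rad, from sin θ sin δ cos φ₁ over cos δ − sin φ₁ sin φ₂.
λ₂ = -66.092° + 44.294° = -21.798°.

latitude 20.184°, longitude -21.798°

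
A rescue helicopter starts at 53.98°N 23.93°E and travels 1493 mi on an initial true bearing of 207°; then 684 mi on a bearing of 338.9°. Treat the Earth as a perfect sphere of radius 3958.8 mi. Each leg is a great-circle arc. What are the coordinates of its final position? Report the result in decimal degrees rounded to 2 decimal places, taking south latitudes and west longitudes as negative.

latitude 43.13°, longitude 7.43°

Apply the spherical direct solution leg by leg, carrying full precision between legs.
Leg 1: from (53.98°, 23.93°), δ = 1493/3958.8 = 0.377134 rad, θ = 207° → φ = 33.99°, λ = 12.30°.
Leg 2: from (33.99°, 12.30°), δ = 684/3958.8 = 0.172780 rad, θ = 338.9° → φ = 43.13°, λ = 7.43°.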